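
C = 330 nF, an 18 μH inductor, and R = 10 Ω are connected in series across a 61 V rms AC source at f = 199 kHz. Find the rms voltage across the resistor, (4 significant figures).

27.19 V

ω = 2πf = 1.25e+06 rad/s
X_L = ωL = 22.51 Ω
X_C = 1/(ωC) = 2.424 Ω
Net reactance X = X_L − X_C = 20.08 Ω
Z = 10.00 + j20.08 Ω
|Z| = √(10.00² + 20.08²) = 22.43 Ω
I = V/|Z| = 2.719 A
V_R = I·|Z_R| = 2.719 × 10.00 = 27.19 V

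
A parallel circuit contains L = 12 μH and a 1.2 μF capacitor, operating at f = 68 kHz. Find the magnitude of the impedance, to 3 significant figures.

ω = 2πf = 427300 rad/s
X_L = ωL = 5.13 Ω
X_C = 1/(ωC) = 1.95 Ω
Parallel: admittances add. Y = 1/(jωL) + jωC
Y = (0 + j0.318) S
|Y| = 0.318 S → |Z| = 1/|Y| = 3.15 Ω, ∠Z = −∠Y = -90.0°

3.15 Ω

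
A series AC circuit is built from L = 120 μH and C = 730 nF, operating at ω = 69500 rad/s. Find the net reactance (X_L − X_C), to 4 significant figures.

-11.37 Ω

X_L = ωL = 8.340 Ω
X_C = 1/(ωC) = 19.71 Ω
X = 8.340 − 19.71 = -11.37 Ω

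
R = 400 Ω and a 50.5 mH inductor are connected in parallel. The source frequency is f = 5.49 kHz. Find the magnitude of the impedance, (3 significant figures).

390 Ω

ω = 2πf = 34490 rad/s
X_L = ωL = 1740 Ω
Parallel: admittances add. Y = 1/R + 1/(jωL)
Y = (0.00250 − j0.000574) S
|Y| = 0.00257 S → |Z| = 1/|Y| = 390 Ω, ∠Z = −∠Y = 12.9°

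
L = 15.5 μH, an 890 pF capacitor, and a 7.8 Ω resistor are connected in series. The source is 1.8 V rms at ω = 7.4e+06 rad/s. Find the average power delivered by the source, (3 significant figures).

X_L = ωL = 115 Ω
X_C = 1/(ωC) = 152 Ω
Net reactance X = X_L − X_C = -37.1 Ω
Z = 7.80 − j37.1 Ω
|Z| = √(7.80² + 37.1²) = 37.9 Ω
∠Z = arctan(-37.1/7.80) = -78.1°
I = V/|Z| = 47.4 mA
P = VI cos φ = 1.8 × 0.0474 × cos(-78.1°) = 17.5 mW

17.5 mW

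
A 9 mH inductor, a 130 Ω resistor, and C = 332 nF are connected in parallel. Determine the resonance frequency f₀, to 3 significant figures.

2.91 kHz

ω₀ = 1/√(LC) = 1/√(0.009 × 3.32e-07) = 18290 rad/s
f₀ = ω₀/(2π) = 2.91 kHz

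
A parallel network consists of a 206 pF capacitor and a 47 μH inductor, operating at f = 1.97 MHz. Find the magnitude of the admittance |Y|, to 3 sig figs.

ω = 2πf = 1.238e+07 rad/s
X_L = ωL = 582 Ω
X_C = 1/(ωC) = 392 Ω
Parallel: admittances add. Y = 1/(jωL) + jωC
Y = (0 + j0.000831) S
|Y| = 0.000831 S → |Z| = 1/|Y| = 1200 Ω, ∠Z = −∠Y = -90.0°

831 μS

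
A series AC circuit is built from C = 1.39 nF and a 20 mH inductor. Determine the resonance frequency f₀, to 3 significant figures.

30.2 kHz

ω₀ = 1/√(LC) = 1/√(0.02 × 1.39e-09) = 189700 rad/s
f₀ = ω₀/(2π) = 30.2 kHz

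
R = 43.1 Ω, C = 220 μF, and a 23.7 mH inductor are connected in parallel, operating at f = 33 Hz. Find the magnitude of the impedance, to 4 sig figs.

ω = 2πf = 207.3 rad/s
X_L = ωL = 4.914 Ω
X_C = 1/(ωC) = 21.92 Ω
Parallel: admittances add. Y = 1/R + 1/(jωL) + jωC
Y = (0.02320 − j0.1579) S
|Y| = 0.1596 S → |Z| = 1/|Y| = 6.267 Ω, ∠Z = −∠Y = 81.64°

6.267 Ω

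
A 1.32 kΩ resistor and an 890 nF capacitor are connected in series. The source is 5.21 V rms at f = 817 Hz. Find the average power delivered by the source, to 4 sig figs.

ω = 2πf = 5133 rad/s
X_C = 1/(ωC) = 218.9 Ω
Z = 1320 − j218.9 Ω
|Z| = √(1320² + 218.9²) = 1338 Ω
∠Z = arctan(-218.9/1320) = -9.415°
I = V/|Z| = 3.894 mA
P = VI cos φ = 5.21 × 0.003894 × cos(-9.415°) = 20.01 mW

20.01 mW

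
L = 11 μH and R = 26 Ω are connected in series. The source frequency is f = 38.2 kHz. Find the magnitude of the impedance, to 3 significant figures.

ω = 2πf = 240000 rad/s
X_L = ωL = 2.64 Ω
Z = 26.0 + j2.64 Ω
|Z| = √(26.0² + 2.64²) = 26.1 Ω

26.1 Ω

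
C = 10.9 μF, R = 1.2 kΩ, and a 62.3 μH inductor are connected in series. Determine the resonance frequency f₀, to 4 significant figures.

ω₀ = 1/√(LC) = 1/√(6.23e-05 × 1.09e-05) = 38370 rad/s
f₀ = ω₀/(2π) = 6.107 kHz

6.107 kHz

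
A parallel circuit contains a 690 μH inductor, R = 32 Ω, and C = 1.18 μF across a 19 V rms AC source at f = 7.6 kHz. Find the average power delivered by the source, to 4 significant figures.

11.28 W

ω = 2πf = 47750 rad/s
X_L = ωL = 32.95 Ω
X_C = 1/(ωC) = 17.75 Ω
Parallel: admittances add. Y = 1/R + 1/(jωL) + jωC
Y = (0.03125 + j0.02600) S
|Y| = 0.04065 S → |Z| = 1/|Y| = 24.60 Ω, ∠Z = −∠Y = -39.76°
I = V/|Z| = 772.4 mA
P = VI cos φ = 19 × 0.7724 × cos(-39.76°) = 11.28 W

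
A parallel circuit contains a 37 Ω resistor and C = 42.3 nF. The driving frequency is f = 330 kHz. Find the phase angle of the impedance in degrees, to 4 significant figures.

ω = 2πf = 2.073e+06 rad/s
X_C = 1/(ωC) = 11.40 Ω
Parallel: admittances add. Y = 1/R + jωC
Y = (0.02703 + j0.08771) S
|Y| = 0.09178 S → |Z| = 1/|Y| = 10.90 Ω, ∠Z = −∠Y = -72.87°

-72.87°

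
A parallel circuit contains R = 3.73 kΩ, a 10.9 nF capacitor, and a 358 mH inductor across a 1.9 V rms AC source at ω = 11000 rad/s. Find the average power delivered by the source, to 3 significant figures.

968 μW

X_L = ωL = 3940 Ω
X_C = 1/(ωC) = 8340 Ω
Parallel: admittances add. Y = 1/R + 1/(jωL) + jωC
Y = (0.000268 − j0.000134) S
|Y| = 0.000300 S → |Z| = 1/|Y| = 3340 Ω, ∠Z = −∠Y = 26.6°
I = V/|Z| = 569 μA
P = VI cos φ = 1.9 × 0.000569 × cos(26.6°) = 968 μW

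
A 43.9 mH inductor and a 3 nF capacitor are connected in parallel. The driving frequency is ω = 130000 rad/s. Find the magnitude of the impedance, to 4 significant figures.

X_L = ωL = 5707 Ω
X_C = 1/(ωC) = 2564 Ω
Parallel: admittances add. Y = 1/(jωL) + jωC
Y = (0 + j0.0002148) S
|Y| = 0.0002148 S → |Z| = 1/|Y| = 4656 Ω, ∠Z = −∠Y = -90.00°

4656 Ω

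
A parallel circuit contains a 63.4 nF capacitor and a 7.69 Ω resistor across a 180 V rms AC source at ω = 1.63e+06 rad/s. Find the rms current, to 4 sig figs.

29.90 A

X_C = 1/(ωC) = 9.677 Ω
Parallel: admittances add. Y = 1/R + jωC
Y = (0.1300 + j0.1033) S
|Y| = 0.1661 S → |Z| = 1/|Y| = 6.020 Ω, ∠Z = −∠Y = -38.47°
I = V/|Z| = 180/6.020 = 29.90 A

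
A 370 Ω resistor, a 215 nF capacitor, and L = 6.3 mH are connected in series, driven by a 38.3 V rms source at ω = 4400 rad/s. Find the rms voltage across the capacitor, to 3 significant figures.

37.0 V

X_L = ωL = 27.7 Ω
X_C = 1/(ωC) = 1060 Ω
Net reactance X = X_L − X_C = -1030 Ω
Z = 370 − j1030 Ω
|Z| = √(370² + 1030²) = 1090 Ω
I = V/|Z| = 35.0 mA
V_C = I·|Z_C| = 0.0350 × 1060 = 37.0 V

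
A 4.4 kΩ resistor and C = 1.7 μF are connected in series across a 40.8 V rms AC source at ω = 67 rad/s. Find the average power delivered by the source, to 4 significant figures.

75.95 mW

X_C = 1/(ωC) = 8780 Ω
Z = 4400 − j8780 Ω
|Z| = √(4400² + 8780²) = 9820 Ω
∠Z = arctan(-8780/4400) = -63.38°
I = V/|Z| = 4.155 mA
P = VI cos φ = 40.8 × 0.004155 × cos(-63.38°) = 75.95 mW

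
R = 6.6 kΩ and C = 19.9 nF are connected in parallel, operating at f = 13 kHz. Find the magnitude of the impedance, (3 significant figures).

613 Ω

ω = 2πf = 81680 rad/s
X_C = 1/(ωC) = 615 Ω
Parallel: admittances add. Y = 1/R + jωC
Y = (0.000152 + j0.00163) S
|Y| = 0.00163 S → |Z| = 1/|Y| = 613 Ω, ∠Z = −∠Y = -84.7°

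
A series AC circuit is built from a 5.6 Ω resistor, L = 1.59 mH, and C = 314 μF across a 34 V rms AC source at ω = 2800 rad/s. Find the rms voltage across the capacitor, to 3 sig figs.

X_L = ωL = 4.45 Ω
X_C = 1/(ωC) = 1.14 Ω
Net reactance X = X_L − X_C = 3.31 Ω
Z = 5.60 + j3.31 Ω
|Z| = √(5.60² + 3.31²) = 6.51 Ω
I = V/|Z| = 5.22 A
V_C = I·|Z_C| = 5.22 × 1.14 = 5.94 V

5.94 V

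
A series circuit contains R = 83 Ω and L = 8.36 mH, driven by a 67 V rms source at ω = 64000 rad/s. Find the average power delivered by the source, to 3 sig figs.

X_L = ωL = 535 Ω
Z = 83.0 + j535 Ω
|Z| = √(83.0² + 535²) = 541 Ω
∠Z = arctan(535/83.0) = 81.2°
I = V/|Z| = 124 mA
P = VI cos φ = 67 × 0.124 × cos(81.2°) = 1.27 W

1.27 W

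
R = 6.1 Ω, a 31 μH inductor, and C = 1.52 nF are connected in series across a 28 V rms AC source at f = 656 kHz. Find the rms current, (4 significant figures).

863.7 mA

ω = 2πf = 4.122e+06 rad/s
X_L = ωL = 127.8 Ω
X_C = 1/(ωC) = 159.6 Ω
Net reactance X = X_L − X_C = -31.84 Ω
Z = 6.100 − j31.84 Ω
|Z| = √(6.100² + 31.84²) = 32.42 Ω
I = V/|Z| = 28/32.42 = 863.7 mA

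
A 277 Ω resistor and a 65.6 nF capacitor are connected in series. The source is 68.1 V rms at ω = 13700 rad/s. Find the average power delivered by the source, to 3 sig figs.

977 mW

X_C = 1/(ωC) = 1110 Ω
Z = 277 − j1110 Ω
|Z| = √(277² + 1110²) = 1150 Ω
∠Z = arctan(-1110/277) = -76.0°
I = V/|Z| = 59.4 mA
P = VI cos φ = 68.1 × 0.0594 × cos(-76.0°) = 977 mW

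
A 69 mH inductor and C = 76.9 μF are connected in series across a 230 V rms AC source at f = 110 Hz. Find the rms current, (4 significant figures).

7.966 A

ω = 2πf = 691.2 rad/s
X_L = ωL = 47.69 Ω
X_C = 1/(ωC) = 18.81 Ω
Net reactance X = X_L − X_C = 28.87 Ω
Z = j28.87 Ω
|Z| = √(0² + 28.87²) = 28.87 Ω
I = V/|Z| = 230/28.87 = 7.966 A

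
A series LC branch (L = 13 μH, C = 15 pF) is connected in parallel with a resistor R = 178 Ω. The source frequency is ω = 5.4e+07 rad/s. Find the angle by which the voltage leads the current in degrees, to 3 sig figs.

-18.5°

X_L = ωL = 702 Ω
X_C = 1/(ωC) = 1230 Ω
Branch 1: Z₁ = R = 178 Ω
Branch 2 (series LC): Z₂ = j(X_L − X_C) = −j533 Ω
Parallel: Z = Z₁Z₂/(Z₁+Z₂), |Z| = 169 Ω, ∠Z = -18.5°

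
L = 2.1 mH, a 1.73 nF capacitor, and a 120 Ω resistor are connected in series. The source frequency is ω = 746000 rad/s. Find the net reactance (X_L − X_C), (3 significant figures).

X_L = ωL = 1570 Ω
X_C = 1/(ωC) = 775 Ω
X = 1570 − 775 = 792 Ω

792 Ω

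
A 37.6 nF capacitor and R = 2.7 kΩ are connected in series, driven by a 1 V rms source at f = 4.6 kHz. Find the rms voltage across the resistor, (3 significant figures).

0.947 V

ω = 2πf = 28900 rad/s
X_C = 1/(ωC) = 920 Ω
Z = 2700 − j920 Ω
|Z| = √(2700² + 920²) = 2850 Ω
I = V/|Z| = 351 μA
V_R = I·|Z_R| = 0.000351 × 2700 = 0.947 V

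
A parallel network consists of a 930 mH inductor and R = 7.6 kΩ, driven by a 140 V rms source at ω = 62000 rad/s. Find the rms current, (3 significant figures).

18.6 mA

X_L = ωL = 57700 Ω
Parallel: admittances add. Y = 1/R + 1/(jωL)
Y = (0.000132 − j1.73e-05) S
|Y| = 0.000133 S → |Z| = 1/|Y| = 7530 Ω, ∠Z = −∠Y = 7.51°
I = V/|Z| = 140/7530 = 18.6 mA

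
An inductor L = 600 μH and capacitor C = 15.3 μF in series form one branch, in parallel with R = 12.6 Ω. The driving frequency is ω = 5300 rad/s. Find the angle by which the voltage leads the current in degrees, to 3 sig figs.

-54.0°

X_L = ωL = 3.18 Ω
X_C = 1/(ωC) = 12.3 Ω
Branch 1: Z₁ = R = 12.6 Ω
Branch 2 (series LC): Z₂ = j(X_L − X_C) = −j9.15 Ω
Parallel: Z = Z₁Z₂/(Z₁+Z₂), |Z| = 7.40 Ω, ∠Z = -54.0°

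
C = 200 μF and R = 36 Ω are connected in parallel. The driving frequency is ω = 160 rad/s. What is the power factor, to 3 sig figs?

0.656

X_C = 1/(ωC) = 31.2 Ω
Parallel: admittances add. Y = 1/R + jωC
Y = (0.0278 + j0.0320) S
|Y| = 0.0424 S → |Z| = 1/|Y| = 23.6 Ω, ∠Z = −∠Y = -49.0°
cos φ = cos(-49.0°) = 0.656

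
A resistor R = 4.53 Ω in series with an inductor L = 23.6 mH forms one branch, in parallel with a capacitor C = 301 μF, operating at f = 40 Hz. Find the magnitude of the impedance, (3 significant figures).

ω = 2πf = 251.3 rad/s
X_L = ωL = 5.93 Ω
X_C = 1/(ωC) = 13.2 Ω
Branch 1 (R+jX_L): Z₁ = 4.53 + j5.93 Ω, |Z₁| = 7.46 Ω
Branch 2 (−jX_C): Z₂ = −j13.2 Ω
Parallel: Z = Z₁Z₂/(Z₁+Z₂), |Z| = 11.5 Ω, ∠Z = 20.8°

11.5 Ω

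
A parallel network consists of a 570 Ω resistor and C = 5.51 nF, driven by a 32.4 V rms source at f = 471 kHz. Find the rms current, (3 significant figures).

531 mA

ω = 2πf = 2.959e+06 rad/s
X_C = 1/(ωC) = 61.3 Ω
Parallel: admittances add. Y = 1/R + jωC
Y = (0.00175 + j0.0163) S
|Y| = 0.0164 S → |Z| = 1/|Y| = 61.0 Ω, ∠Z = −∠Y = -83.9°
I = V/|Z| = 32.4/61.0 = 531 mA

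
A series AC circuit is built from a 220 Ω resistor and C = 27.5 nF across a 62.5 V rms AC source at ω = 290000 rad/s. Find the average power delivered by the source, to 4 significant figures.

13.40 W

X_C = 1/(ωC) = 125.4 Ω
Z = 220.0 − j125.4 Ω
|Z| = √(220.0² + 125.4²) = 253.2 Ω
∠Z = arctan(-125.4/220.0) = -29.68°
I = V/|Z| = 246.8 mA
P = VI cos φ = 62.5 × 0.2468 × cos(-29.68°) = 13.40 W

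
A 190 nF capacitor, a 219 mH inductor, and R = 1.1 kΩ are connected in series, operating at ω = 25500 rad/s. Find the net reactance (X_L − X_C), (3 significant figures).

X_L = ωL = 5580 Ω
X_C = 1/(ωC) = 206 Ω
X = 5580 − 206 = 5380 Ω

5380 Ω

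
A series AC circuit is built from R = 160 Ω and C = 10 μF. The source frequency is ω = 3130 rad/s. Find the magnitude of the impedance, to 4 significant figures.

163.2 Ω

X_C = 1/(ωC) = 31.95 Ω
Z = 160.0 − j31.95 Ω
|Z| = √(160.0² + 31.95²) = 163.2 Ω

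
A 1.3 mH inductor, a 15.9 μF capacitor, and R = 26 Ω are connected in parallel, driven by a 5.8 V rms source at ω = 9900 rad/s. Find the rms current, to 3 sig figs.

513 mA

X_L = ωL = 12.9 Ω
X_C = 1/(ωC) = 6.35 Ω
Parallel: admittances add. Y = 1/R + 1/(jωL) + jωC
Y = (0.0385 + j0.0797) S
|Y| = 0.0885 S → |Z| = 1/|Y| = 11.3 Ω, ∠Z = −∠Y = -64.2°
I = V/|Z| = 5.8/11.3 = 513 mA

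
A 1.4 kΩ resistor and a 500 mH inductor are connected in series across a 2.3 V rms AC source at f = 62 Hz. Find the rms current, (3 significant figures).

1.63 mA

ω = 2πf = 389.6 rad/s
X_L = ωL = 195 Ω
Z = 1400 + j195 Ω
|Z| = √(1400² + 195²) = 1410 Ω
I = V/|Z| = 2.3/1410 = 1.63 mA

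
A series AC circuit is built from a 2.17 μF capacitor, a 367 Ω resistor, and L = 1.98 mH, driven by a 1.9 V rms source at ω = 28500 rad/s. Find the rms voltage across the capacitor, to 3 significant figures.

0.0832 V

X_L = ωL = 56.4 Ω
X_C = 1/(ωC) = 16.2 Ω
Net reactance X = X_L − X_C = 40.3 Ω
Z = 367 + j40.3 Ω
|Z| = √(367² + 40.3²) = 369 Ω
I = V/|Z| = 5.15 mA
V_C = I·|Z_C| = 0.00515 × 16.2 = 0.0832 V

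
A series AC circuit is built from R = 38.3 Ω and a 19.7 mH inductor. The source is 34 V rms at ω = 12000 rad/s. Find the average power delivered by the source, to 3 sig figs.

X_L = ωL = 236 Ω
Z = 38.3 + j236 Ω
|Z| = √(38.3² + 236²) = 239 Ω
∠Z = arctan(236/38.3) = 80.8°
I = V/|Z| = 142 mA
P = VI cos φ = 34 × 0.142 × cos(80.8°) = 772 mW

772 mW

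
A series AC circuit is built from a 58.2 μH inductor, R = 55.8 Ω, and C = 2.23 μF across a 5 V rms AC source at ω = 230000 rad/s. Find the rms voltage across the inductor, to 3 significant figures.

1.18 V

X_L = ωL = 13.4 Ω
X_C = 1/(ωC) = 1.95 Ω
Net reactance X = X_L − X_C = 11.4 Ω
Z = 55.8 + j11.4 Ω
|Z| = √(55.8² + 11.4²) = 57.0 Ω
I = V/|Z| = 87.8 mA
V_L = I·|Z_L| = 0.0878 × 13.4 = 1.18 V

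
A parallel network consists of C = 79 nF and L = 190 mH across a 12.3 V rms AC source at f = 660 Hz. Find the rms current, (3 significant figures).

11.6 mA

ω = 2πf = 4147 rad/s
X_L = ωL = 788 Ω
X_C = 1/(ωC) = 3050 Ω
Parallel: admittances add. Y = 1/(jωL) + jωC
Y = (0 − j0.000942) S
|Y| = 0.000942 S → |Z| = 1/|Y| = 1060 Ω, ∠Z = −∠Y = 90.0°
I = V/|Z| = 12.3/1060 = 11.6 mA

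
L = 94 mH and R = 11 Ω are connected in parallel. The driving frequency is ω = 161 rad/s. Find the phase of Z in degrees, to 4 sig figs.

36.01°

X_L = ωL = 15.13 Ω
Parallel: admittances add. Y = 1/R + 1/(jωL)
Y = (0.09091 − j0.06608) S
|Y| = 0.1124 S → |Z| = 1/|Y| = 8.898 Ω, ∠Z = −∠Y = 36.01°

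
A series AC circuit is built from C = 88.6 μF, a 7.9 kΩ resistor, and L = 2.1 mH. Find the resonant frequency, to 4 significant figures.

369.0 Hz

ω₀ = 1/√(LC) = 1/√(0.0021 × 8.86e-05) = 2318 rad/s
f₀ = ω₀/(2π) = 369.0 Hz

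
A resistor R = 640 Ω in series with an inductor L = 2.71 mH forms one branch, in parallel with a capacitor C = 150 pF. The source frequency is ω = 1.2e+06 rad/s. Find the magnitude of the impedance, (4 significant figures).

7702 Ω

X_L = ωL = 3252 Ω
X_C = 1/(ωC) = 5556 Ω
Branch 1 (R+jX_L): Z₁ = 640.0 + j3252 Ω, |Z₁| = 3314 Ω
Branch 2 (−jX_C): Z₂ = −j5556 Ω
Parallel: Z = Z₁Z₂/(Z₁+Z₂), |Z| = 7702 Ω, ∠Z = 63.34°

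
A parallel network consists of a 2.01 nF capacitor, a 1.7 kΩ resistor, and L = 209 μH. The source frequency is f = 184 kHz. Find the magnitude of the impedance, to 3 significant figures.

ω = 2πf = 1.156e+06 rad/s
X_L = ωL = 242 Ω
X_C = 1/(ωC) = 430 Ω
Parallel: admittances add. Y = 1/R + 1/(jωL) + jωC
Y = (0.000588 − j0.00181) S
|Y| = 0.00191 S → |Z| = 1/|Y| = 524 Ω, ∠Z = −∠Y = 72.0°

524 Ω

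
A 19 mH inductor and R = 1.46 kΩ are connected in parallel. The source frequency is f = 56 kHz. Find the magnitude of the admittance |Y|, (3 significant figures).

ω = 2πf = 351900 rad/s
X_L = ωL = 6690 Ω
Parallel: admittances add. Y = 1/R + 1/(jωL)
Y = (0.000685 − j0.000150) S
|Y| = 0.000701 S → |Z| = 1/|Y| = 1430 Ω, ∠Z = −∠Y = 12.3°

701 μS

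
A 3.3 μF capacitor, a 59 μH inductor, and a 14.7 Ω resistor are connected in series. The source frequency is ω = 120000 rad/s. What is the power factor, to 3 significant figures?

0.955

X_L = ωL = 7.08 Ω
X_C = 1/(ωC) = 2.53 Ω
Net reactance X = X_L − X_C = 4.55 Ω
Z = 14.7 + j4.55 Ω
|Z| = √(14.7² + 4.55²) = 15.4 Ω
∠Z = arctan(4.55/14.7) = 17.2°
cos φ = cos(17.2°) = 0.955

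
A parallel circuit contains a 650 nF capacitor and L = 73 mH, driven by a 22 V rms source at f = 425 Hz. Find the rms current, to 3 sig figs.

ω = 2πf = 2670 rad/s
X_L = ωL = 195 Ω
X_C = 1/(ωC) = 576 Ω
Parallel: admittances add. Y = 1/(jωL) + jωC
Y = (0 − j0.00339) S
|Y| = 0.00339 S → |Z| = 1/|Y| = 295 Ω, ∠Z = −∠Y = 90.0°
I = V/|Z| = 22/295 = 74.7 mA

74.7 mA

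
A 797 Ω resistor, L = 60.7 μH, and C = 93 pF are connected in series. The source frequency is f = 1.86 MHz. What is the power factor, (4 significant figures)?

0.9668

ω = 2πf = 1.169e+07 rad/s
X_L = ωL = 709.4 Ω
X_C = 1/(ωC) = 920.1 Ω
Net reactance X = X_L − X_C = -210.7 Ω
Z = 797.0 − j210.7 Ω
|Z| = √(797.0² + 210.7²) = 824.4 Ω
∠Z = arctan(-210.7/797.0) = -14.81°
cos φ = cos(-14.81°) = 0.9668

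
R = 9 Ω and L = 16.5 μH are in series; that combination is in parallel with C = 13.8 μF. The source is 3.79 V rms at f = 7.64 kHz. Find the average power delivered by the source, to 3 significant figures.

ω = 2πf = 48000 rad/s
X_L = ωL = 0.792 Ω
X_C = 1/(ωC) = 1.51 Ω
Branch 1 (R+jX_L): Z₁ = 9.00 + j0.792 Ω, |Z₁| = 9.03 Ω
Branch 2 (−jX_C): Z₂ = −j1.51 Ω
Parallel: Z = Z₁Z₂/(Z₁+Z₂), |Z| = 1.51 Ω, ∠Z = -80.4°
I = V/|Z| = 2.51 A
P = VI cos φ = 3.79 × 2.51 × cos(-80.4°) = 1.58 W

1.58 W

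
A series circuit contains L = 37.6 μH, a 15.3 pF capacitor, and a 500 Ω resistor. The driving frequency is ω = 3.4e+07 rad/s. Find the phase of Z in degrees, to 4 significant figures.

X_L = ωL = 1278 Ω
X_C = 1/(ωC) = 1922 Ω
Net reactance X = X_L − X_C = -643.9 Ω
Z = 500.0 − j643.9 Ω
|Z| = √(500.0² + 643.9²) = 815.3 Ω
∠Z = arctan(-643.9/500.0) = -52.17°

-52.17°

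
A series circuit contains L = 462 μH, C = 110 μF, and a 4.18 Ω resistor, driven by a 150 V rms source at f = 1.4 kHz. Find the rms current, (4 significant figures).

ω = 2πf = 8796 rad/s
X_L = ωL = 4.064 Ω
X_C = 1/(ωC) = 1.033 Ω
Net reactance X = X_L − X_C = 3.030 Ω
Z = 4.180 + j3.030 Ω
|Z| = √(4.180² + 3.030²) = 5.163 Ω
I = V/|Z| = 150/5.163 = 29.05 A

29.05 A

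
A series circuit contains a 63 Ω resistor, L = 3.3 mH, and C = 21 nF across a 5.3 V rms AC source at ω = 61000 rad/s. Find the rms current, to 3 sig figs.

9.09 mA

X_L = ωL = 201 Ω
X_C = 1/(ωC) = 781 Ω
Net reactance X = X_L − X_C = -579 Ω
Z = 63.0 − j579 Ω
|Z| = √(63.0² + 579²) = 583 Ω
I = V/|Z| = 5.3/583 = 9.09 mA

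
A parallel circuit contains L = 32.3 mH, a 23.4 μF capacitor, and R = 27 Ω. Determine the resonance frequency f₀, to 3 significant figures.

183 Hz

ω₀ = 1/√(LC) = 1/√(0.0323 × 2.34e-05) = 1150 rad/s
f₀ = ω₀/(2π) = 183 Hz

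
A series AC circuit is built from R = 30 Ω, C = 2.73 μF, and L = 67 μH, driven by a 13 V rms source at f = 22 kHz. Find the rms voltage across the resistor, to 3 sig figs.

12.7 V

ω = 2πf = 138200 rad/s
X_L = ωL = 9.26 Ω
X_C = 1/(ωC) = 2.65 Ω
Net reactance X = X_L − X_C = 6.61 Ω
Z = 30.0 + j6.61 Ω
|Z| = √(30.0² + 6.61²) = 30.7 Ω
I = V/|Z| = 423 mA
V_R = I·|Z_R| = 0.423 × 30.0 = 12.7 V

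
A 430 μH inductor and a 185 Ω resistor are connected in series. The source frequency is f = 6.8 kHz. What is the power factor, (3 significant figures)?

0.995

ω = 2πf = 42730 rad/s
X_L = ωL = 18.4 Ω
Z = 185 + j18.4 Ω
|Z| = √(185² + 18.4²) = 186 Ω
∠Z = arctan(18.4/185) = 5.67°
cos φ = cos(5.67°) = 0.995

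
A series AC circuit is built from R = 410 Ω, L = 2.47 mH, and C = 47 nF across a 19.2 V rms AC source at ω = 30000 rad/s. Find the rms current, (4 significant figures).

X_L = ωL = 74.10 Ω
X_C = 1/(ωC) = 709.2 Ω
Net reactance X = X_L − X_C = -635.1 Ω
Z = 410.0 − j635.1 Ω
|Z| = √(410.0² + 635.1²) = 756.0 Ω
I = V/|Z| = 19.2/756.0 = 25.40 mA

25.40 mA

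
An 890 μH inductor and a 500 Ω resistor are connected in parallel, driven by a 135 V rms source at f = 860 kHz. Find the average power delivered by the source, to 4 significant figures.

36.45 W

ω = 2πf = 5.404e+06 rad/s
X_L = ωL = 4809 Ω
Parallel: admittances add. Y = 1/R + 1/(jωL)
Y = (0.002000 − j0.0002079) S
|Y| = 0.002011 S → |Z| = 1/|Y| = 497.3 Ω, ∠Z = −∠Y = 5.936°
I = V/|Z| = 271.5 mA
P = VI cos φ = 135 × 0.2715 × cos(5.936°) = 36.45 W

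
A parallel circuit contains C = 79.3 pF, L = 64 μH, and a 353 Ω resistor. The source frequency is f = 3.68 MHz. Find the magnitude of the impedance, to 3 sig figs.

ω = 2πf = 2.312e+07 rad/s
X_L = ωL = 1480 Ω
X_C = 1/(ωC) = 545 Ω
Parallel: admittances add. Y = 1/R + 1/(jωL) + jωC
Y = (0.00283 + j0.00116) S
|Y| = 0.00306 S → |Z| = 1/|Y| = 327 Ω, ∠Z = −∠Y = -22.2°

327 Ω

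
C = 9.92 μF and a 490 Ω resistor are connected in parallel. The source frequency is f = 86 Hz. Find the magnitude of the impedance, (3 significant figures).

ω = 2πf = 540.4 rad/s
X_C = 1/(ωC) = 187 Ω
Parallel: admittances add. Y = 1/R + jωC
Y = (0.00204 + j0.00536) S
|Y| = 0.00574 S → |Z| = 1/|Y| = 174 Ω, ∠Z = −∠Y = -69.2°

174 Ω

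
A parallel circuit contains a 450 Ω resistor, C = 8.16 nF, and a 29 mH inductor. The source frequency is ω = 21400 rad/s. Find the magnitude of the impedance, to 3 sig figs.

X_L = ωL = 621 Ω
X_C = 1/(ωC) = 5730 Ω
Parallel: admittances add. Y = 1/R + 1/(jωL) + jωC
Y = (0.00222 − j0.00144) S
|Y| = 0.00265 S → |Z| = 1/|Y| = 378 Ω, ∠Z = −∠Y = 32.9°

378 Ω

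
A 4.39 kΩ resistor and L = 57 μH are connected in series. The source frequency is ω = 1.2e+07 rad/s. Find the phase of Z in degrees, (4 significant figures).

X_L = ωL = 684.0 Ω
Z = 4390 + j684.0 Ω
|Z| = √(4390² + 684.0²) = 4443 Ω
∠Z = arctan(684.0/4390) = 8.856°

8.856°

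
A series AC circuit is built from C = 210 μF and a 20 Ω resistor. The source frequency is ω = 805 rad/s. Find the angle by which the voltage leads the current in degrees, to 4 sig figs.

X_C = 1/(ωC) = 5.915 Ω
Z = 20.00 − j5.915 Ω
|Z| = √(20.00² + 5.915²) = 20.86 Ω
∠Z = arctan(-5.915/20.00) = -16.48°

-16.48°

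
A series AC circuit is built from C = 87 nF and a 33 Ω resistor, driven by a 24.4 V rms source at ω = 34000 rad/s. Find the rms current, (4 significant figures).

71.83 mA

X_C = 1/(ωC) = 338.1 Ω
Z = 33.00 − j338.1 Ω
|Z| = √(33.00² + 338.1²) = 339.7 Ω
I = V/|Z| = 24.4/339.7 = 71.83 mA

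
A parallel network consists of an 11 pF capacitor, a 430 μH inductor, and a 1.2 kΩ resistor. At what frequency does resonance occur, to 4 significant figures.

2.314 MHz

ω₀ = 1/√(LC) = 1/√(0.00043 × 1.1e-11) = 1.454e+07 rad/s
f₀ = ω₀/(2π) = 2.314 MHz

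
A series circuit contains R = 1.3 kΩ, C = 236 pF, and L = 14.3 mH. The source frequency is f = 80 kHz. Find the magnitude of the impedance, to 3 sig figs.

1800 Ω

ω = 2πf = 502700 rad/s
X_L = ωL = 7190 Ω
X_C = 1/(ωC) = 8430 Ω
Net reactance X = X_L − X_C = -1240 Ω
Z = 1300 − j1240 Ω
|Z| = √(1300² + 1240²) = 1800 Ω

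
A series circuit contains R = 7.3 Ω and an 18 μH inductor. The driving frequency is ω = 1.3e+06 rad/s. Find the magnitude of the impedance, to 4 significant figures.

X_L = ωL = 23.40 Ω
Z = 7.300 + j23.40 Ω
|Z| = √(7.300² + 23.40²) = 24.51 Ω

24.51 Ω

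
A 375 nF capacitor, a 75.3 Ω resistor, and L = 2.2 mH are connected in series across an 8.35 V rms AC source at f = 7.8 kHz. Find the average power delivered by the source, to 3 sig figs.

616 mW

ω = 2πf = 49010 rad/s
X_L = ωL = 108 Ω
X_C = 1/(ωC) = 54.4 Ω
Net reactance X = X_L − X_C = 53.4 Ω
Z = 75.3 + j53.4 Ω
|Z| = √(75.3² + 53.4²) = 92.3 Ω
∠Z = arctan(53.4/75.3) = 35.3°
I = V/|Z| = 90.4 mA
P = VI cos φ = 8.35 × 0.0904 × cos(35.3°) = 616 mW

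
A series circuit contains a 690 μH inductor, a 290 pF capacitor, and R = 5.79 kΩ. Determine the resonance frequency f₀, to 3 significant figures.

356 kHz

ω₀ = 1/√(LC) = 1/√(0.00069 × 2.9e-10) = 2.236e+06 rad/s
f₀ = ω₀/(2π) = 356 kHz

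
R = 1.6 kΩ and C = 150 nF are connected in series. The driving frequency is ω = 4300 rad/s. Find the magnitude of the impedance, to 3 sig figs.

X_C = 1/(ωC) = 1550 Ω
Z = 1600 − j1550 Ω
|Z| = √(1600² + 1550²) = 2230 Ω

2230 Ω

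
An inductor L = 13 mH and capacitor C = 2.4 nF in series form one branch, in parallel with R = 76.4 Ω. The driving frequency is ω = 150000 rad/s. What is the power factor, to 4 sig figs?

0.9958

X_L = ωL = 1950 Ω
X_C = 1/(ωC) = 2778 Ω
Branch 1: Z₁ = R = 76.40 Ω
Branch 2 (series LC): Z₂ = j(X_L − X_C) = −j827.8 Ω
Parallel: Z = Z₁Z₂/(Z₁+Z₂), |Z| = 76.08 Ω, ∠Z = -5.273°
cos φ = cos(-5.273°) = 0.9958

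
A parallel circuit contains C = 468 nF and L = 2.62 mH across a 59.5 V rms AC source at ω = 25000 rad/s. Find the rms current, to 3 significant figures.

212 mA

X_L = ωL = 65.5 Ω
X_C = 1/(ωC) = 85.5 Ω
Parallel: admittances add. Y = 1/(jωL) + jωC
Y = (0 − j0.00357) S
|Y| = 0.00357 S → |Z| = 1/|Y| = 280 Ω, ∠Z = −∠Y = 90.0°
I = V/|Z| = 59.5/280 = 212 mA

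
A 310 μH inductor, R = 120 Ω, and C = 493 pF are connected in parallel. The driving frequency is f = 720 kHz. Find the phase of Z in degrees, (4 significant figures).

ω = 2πf = 4.524e+06 rad/s
X_L = ωL = 1402 Ω
X_C = 1/(ωC) = 448.4 Ω
Parallel: admittances add. Y = 1/R + 1/(jωL) + jωC
Y = (0.008333 + j0.001517) S
|Y| = 0.008470 S → |Z| = 1/|Y| = 118.1 Ω, ∠Z = −∠Y = -10.32°

-10.32°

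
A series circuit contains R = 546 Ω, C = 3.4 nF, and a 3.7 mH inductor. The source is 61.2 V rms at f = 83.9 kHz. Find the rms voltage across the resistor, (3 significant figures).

ω = 2πf = 527200 rad/s
X_L = ωL = 1950 Ω
X_C = 1/(ωC) = 558 Ω
Net reactance X = X_L − X_C = 1390 Ω
Z = 546 + j1390 Ω
|Z| = √(546² + 1390²) = 1500 Ω
I = V/|Z| = 40.9 mA
V_R = I·|Z_R| = 0.0409 × 546 = 22.3 V

22.3 V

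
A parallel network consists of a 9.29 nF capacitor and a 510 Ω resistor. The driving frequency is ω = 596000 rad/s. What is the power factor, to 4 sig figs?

X_C = 1/(ωC) = 180.6 Ω
Parallel: admittances add. Y = 1/R + jωC
Y = (0.001961 + j0.005537) S
|Y| = 0.005874 S → |Z| = 1/|Y| = 170.2 Ω, ∠Z = −∠Y = -70.50°
cos φ = cos(-70.50°) = 0.3338

0.3338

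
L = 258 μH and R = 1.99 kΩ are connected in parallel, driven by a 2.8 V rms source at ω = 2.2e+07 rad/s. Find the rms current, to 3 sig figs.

1.49 mA

X_L = ωL = 5680 Ω
Parallel: admittances add. Y = 1/R + 1/(jωL)
Y = (0.000503 − j0.000176) S
|Y| = 0.000533 S → |Z| = 1/|Y| = 1880 Ω, ∠Z = −∠Y = 19.3°
I = V/|Z| = 2.8/1880 = 1.49 mA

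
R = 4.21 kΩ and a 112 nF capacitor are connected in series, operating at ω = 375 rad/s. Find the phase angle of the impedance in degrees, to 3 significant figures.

X_C = 1/(ωC) = 23800 Ω
Z = 4210 − j23800 Ω
|Z| = √(4210² + 23800²) = 24200 Ω
∠Z = arctan(-23800/4210) = -80.0°

-80.0°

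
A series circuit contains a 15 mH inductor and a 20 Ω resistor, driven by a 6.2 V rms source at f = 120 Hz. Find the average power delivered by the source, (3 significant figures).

ω = 2πf = 754.0 rad/s
X_L = ωL = 11.3 Ω
Z = 20.0 + j11.3 Ω
|Z| = √(20.0² + 11.3²) = 23.0 Ω
∠Z = arctan(11.3/20.0) = 29.5°
I = V/|Z| = 270 mA
P = VI cos φ = 6.2 × 0.270 × cos(29.5°) = 1.46 W

1.46 W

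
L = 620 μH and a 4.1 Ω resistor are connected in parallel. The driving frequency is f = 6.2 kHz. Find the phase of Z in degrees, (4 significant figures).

ω = 2πf = 38960 rad/s
X_L = ωL = 24.15 Ω
Parallel: admittances add. Y = 1/R + 1/(jωL)
Y = (0.2439 − j0.04140) S
|Y| = 0.2474 S → |Z| = 1/|Y| = 4.042 Ω, ∠Z = −∠Y = 9.634°

9.634°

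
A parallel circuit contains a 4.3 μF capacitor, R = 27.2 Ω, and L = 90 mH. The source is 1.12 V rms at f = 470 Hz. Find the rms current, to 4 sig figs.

42.38 mA

ω = 2πf = 2953 rad/s
X_L = ωL = 265.8 Ω
X_C = 1/(ωC) = 78.75 Ω
Parallel: admittances add. Y = 1/R + 1/(jωL) + jωC
Y = (0.03676 + j0.008936) S
|Y| = 0.03784 S → |Z| = 1/|Y| = 26.43 Ω, ∠Z = −∠Y = -13.66°
I = V/|Z| = 1.12/26.43 = 42.38 mA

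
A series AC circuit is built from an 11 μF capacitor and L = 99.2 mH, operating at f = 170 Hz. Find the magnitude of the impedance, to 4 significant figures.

ω = 2πf = 1068 rad/s
X_L = ωL = 106.0 Ω
X_C = 1/(ωC) = 85.11 Ω
Net reactance X = X_L − X_C = 20.85 Ω
Z = j20.85 Ω
|Z| = √(0² + 20.85²) = 20.85 Ω

20.85 Ω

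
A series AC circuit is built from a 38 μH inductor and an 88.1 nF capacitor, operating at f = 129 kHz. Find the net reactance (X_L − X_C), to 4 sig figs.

ω = 2πf = 810500 rad/s
X_L = ωL = 30.80 Ω
X_C = 1/(ωC) = 14.00 Ω
X = 30.80 − 14.00 = 16.80 Ω

16.80 Ω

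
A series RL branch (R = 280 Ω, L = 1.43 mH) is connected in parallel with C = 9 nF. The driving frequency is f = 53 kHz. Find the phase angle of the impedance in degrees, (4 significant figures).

ω = 2πf = 333000 rad/s
X_L = ωL = 476.2 Ω
X_C = 1/(ωC) = 333.7 Ω
Branch 1 (R+jX_L): Z₁ = 280.0 + j476.2 Ω, |Z₁| = 552.4 Ω
Branch 2 (−jX_C): Z₂ = −j333.7 Ω
Parallel: Z = Z₁Z₂/(Z₁+Z₂), |Z| = 586.6 Ω, ∠Z = -57.43°

-57.43°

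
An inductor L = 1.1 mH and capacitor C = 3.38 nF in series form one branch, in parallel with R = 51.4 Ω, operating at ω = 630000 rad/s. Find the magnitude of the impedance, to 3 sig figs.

50.1 Ω

X_L = ωL = 693 Ω
X_C = 1/(ωC) = 470 Ω
Branch 1: Z₁ = R = 51.4 Ω
Branch 2 (series LC): Z₂ = j(X_L − X_C) = j223 Ω
Parallel: Z = Z₁Z₂/(Z₁+Z₂), |Z| = 50.1 Ω, ∠Z = 13.0°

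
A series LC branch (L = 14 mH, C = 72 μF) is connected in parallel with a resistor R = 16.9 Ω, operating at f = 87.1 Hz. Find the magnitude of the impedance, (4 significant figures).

12.23 Ω

ω = 2πf = 547.3 rad/s
X_L = ωL = 7.662 Ω
X_C = 1/(ωC) = 25.38 Ω
Branch 1: Z₁ = R = 16.90 Ω
Branch 2 (series LC): Z₂ = j(X_L − X_C) = −j17.72 Ω
Parallel: Z = Z₁Z₂/(Z₁+Z₂), |Z| = 12.23 Ω, ∠Z = -43.65°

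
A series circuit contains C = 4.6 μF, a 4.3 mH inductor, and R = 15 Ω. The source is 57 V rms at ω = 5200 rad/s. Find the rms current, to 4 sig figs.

2.321 A

X_L = ωL = 22.36 Ω
X_C = 1/(ωC) = 41.81 Ω
Net reactance X = X_L − X_C = -19.45 Ω
Z = 15.00 − j19.45 Ω
|Z| = √(15.00² + 19.45²) = 24.56 Ω
I = V/|Z| = 57/24.56 = 2.321 A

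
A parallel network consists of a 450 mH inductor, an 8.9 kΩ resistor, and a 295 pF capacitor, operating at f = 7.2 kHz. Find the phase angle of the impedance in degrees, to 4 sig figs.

ω = 2πf = 45240 rad/s
X_L = ωL = 20360 Ω
X_C = 1/(ωC) = 74930 Ω
Parallel: admittances add. Y = 1/R + 1/(jωL) + jωC
Y = (0.0001124 − j3.578e-05) S
|Y| = 0.0001179 S → |Z| = 1/|Y| = 8480 Ω, ∠Z = −∠Y = 17.66°

17.66°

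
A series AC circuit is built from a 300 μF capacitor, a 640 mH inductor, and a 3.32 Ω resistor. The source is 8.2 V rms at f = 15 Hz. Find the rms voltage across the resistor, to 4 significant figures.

ω = 2πf = 94.25 rad/s
X_L = ωL = 60.32 Ω
X_C = 1/(ωC) = 35.37 Ω
Net reactance X = X_L − X_C = 24.95 Ω
Z = 3.320 + j24.95 Ω
|Z| = √(3.320² + 24.95²) = 25.17 Ω
I = V/|Z| = 325.8 mA
V_R = I·|Z_R| = 0.3258 × 3.320 = 1.082 V

1.082 V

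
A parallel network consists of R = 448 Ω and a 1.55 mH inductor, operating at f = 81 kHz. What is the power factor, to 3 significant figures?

0.870

ω = 2πf = 508900 rad/s
X_L = ωL = 789 Ω
Parallel: admittances add. Y = 1/R + 1/(jωL)
Y = (0.00223 − j0.00127) S
|Y| = 0.00257 S → |Z| = 1/|Y| = 390 Ω, ∠Z = −∠Y = 29.6°
cos φ = cos(29.6°) = 0.870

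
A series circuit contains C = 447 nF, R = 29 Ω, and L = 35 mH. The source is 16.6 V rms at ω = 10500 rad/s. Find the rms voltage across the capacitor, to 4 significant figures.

X_L = ωL = 367.5 Ω
X_C = 1/(ωC) = 213.1 Ω
Net reactance X = X_L − X_C = 154.4 Ω
Z = 29.00 + j154.4 Ω
|Z| = √(29.00² + 154.4²) = 157.1 Ω
I = V/|Z| = 105.6 mA
V_C = I·|Z_C| = 0.1056 × 213.1 = 22.51 V

22.51 V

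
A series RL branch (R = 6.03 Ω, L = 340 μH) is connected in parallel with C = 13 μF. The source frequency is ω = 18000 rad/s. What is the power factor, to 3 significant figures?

0.476

X_L = ωL = 6.12 Ω
X_C = 1/(ωC) = 4.27 Ω
Branch 1 (R+jX_L): Z₁ = 6.03 + j6.12 Ω, |Z₁| = 8.59 Ω
Branch 2 (−jX_C): Z₂ = −j4.27 Ω
Parallel: Z = Z₁Z₂/(Z₁+Z₂), |Z| = 5.82 Ω, ∠Z = -61.6°
cos φ = cos(-61.6°) = 0.476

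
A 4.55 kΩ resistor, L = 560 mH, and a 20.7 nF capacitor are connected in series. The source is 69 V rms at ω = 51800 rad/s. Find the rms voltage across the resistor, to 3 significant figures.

11.0 V

X_L = ωL = 29000 Ω
X_C = 1/(ωC) = 933 Ω
Net reactance X = X_L − X_C = 28100 Ω
Z = 4550 + j28100 Ω
|Z| = √(4550² + 28100²) = 28400 Ω
I = V/|Z| = 2.43 mA
V_R = I·|Z_R| = 0.00243 × 4550 = 11.0 V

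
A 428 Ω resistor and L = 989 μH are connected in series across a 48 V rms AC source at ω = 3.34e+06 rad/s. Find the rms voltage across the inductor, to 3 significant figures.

X_L = ωL = 3300 Ω
Z = 428 + j3300 Ω
|Z| = √(428² + 3300²) = 3330 Ω
I = V/|Z| = 14.4 mA
V_L = I·|Z_L| = 0.0144 × 3300 = 47.6 V

47.6 V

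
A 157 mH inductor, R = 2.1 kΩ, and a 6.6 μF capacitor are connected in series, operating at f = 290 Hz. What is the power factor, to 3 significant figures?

ω = 2πf = 1822 rad/s
X_L = ωL = 286 Ω
X_C = 1/(ωC) = 83.2 Ω
Net reactance X = X_L − X_C = 203 Ω
Z = 2100 + j203 Ω
|Z| = √(2100² + 203²) = 2110 Ω
∠Z = arctan(203/2100) = 5.52°
cos φ = cos(5.52°) = 0.995

0.995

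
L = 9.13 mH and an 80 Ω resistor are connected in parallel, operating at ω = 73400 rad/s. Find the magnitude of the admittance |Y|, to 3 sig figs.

X_L = ωL = 670 Ω
Parallel: admittances add. Y = 1/R + 1/(jωL)
Y = (0.0125 − j0.00149) S
|Y| = 0.0126 S → |Z| = 1/|Y| = 79.4 Ω, ∠Z = −∠Y = 6.81°

12.6 mS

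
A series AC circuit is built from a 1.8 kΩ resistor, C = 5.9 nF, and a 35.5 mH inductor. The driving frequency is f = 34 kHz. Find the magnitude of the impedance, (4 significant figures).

ω = 2πf = 213600 rad/s
X_L = ωL = 7584 Ω
X_C = 1/(ωC) = 793.4 Ω
Net reactance X = X_L − X_C = 6790 Ω
Z = 1800 + j6790 Ω
|Z| = √(1800² + 6790²) = 7025 Ω

7025 Ω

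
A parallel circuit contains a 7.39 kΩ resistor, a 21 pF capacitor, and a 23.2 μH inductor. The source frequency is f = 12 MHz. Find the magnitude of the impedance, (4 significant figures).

ω = 2πf = 7.54e+07 rad/s
X_L = ωL = 1749 Ω
X_C = 1/(ωC) = 631.6 Ω
Parallel: admittances add. Y = 1/R + 1/(jωL) + jωC
Y = (0.0001353 + j0.001012) S
|Y| = 0.001021 S → |Z| = 1/|Y| = 979.7 Ω, ∠Z = −∠Y = -82.38°

979.7 Ω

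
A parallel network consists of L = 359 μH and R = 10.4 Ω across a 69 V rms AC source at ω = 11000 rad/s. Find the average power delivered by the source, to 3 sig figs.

X_L = ωL = 3.95 Ω
Parallel: admittances add. Y = 1/R + 1/(jωL)
Y = (0.0962 − j0.253) S
|Y| = 0.271 S → |Z| = 1/|Y| = 3.69 Ω, ∠Z = −∠Y = 69.2°
I = V/|Z| = 18.7 A
P = VI cos φ = 69 × 18.7 × cos(69.2°) = 458 W

458 W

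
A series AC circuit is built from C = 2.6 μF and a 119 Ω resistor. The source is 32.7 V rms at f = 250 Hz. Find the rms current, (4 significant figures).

ω = 2πf = 1571 rad/s
X_C = 1/(ωC) = 244.9 Ω
Z = 119.0 − j244.9 Ω
|Z| = √(119.0² + 244.9²) = 272.2 Ω
I = V/|Z| = 32.7/272.2 = 120.1 mA

120.1 mA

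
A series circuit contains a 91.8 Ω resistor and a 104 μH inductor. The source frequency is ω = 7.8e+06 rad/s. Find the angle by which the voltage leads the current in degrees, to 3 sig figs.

83.5°

X_L = ωL = 811 Ω
Z = 91.8 + j811 Ω
|Z| = √(91.8² + 811²) = 816 Ω
∠Z = arctan(811/91.8) = 83.5°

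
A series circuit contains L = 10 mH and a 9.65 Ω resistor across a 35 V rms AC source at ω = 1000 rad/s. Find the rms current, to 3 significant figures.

X_L = ωL = 10.0 Ω
Z = 9.65 + j10.0 Ω
|Z| = √(9.65² + 10.0²) = 13.9 Ω
I = V/|Z| = 35/13.9 = 2.52 A

2.52 A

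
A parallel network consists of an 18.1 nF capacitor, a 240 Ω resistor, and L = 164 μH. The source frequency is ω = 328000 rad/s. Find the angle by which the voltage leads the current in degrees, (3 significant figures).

X_L = ωL = 53.8 Ω
X_C = 1/(ωC) = 168 Ω
Parallel: admittances add. Y = 1/R + 1/(jωL) + jωC
Y = (0.00417 − j0.0127) S
|Y| = 0.0133 S → |Z| = 1/|Y| = 75.1 Ω, ∠Z = −∠Y = 71.8°

71.8°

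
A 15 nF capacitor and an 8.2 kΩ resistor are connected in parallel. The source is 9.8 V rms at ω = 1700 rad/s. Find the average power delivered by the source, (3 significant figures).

X_C = 1/(ωC) = 39200 Ω
Parallel: admittances add. Y = 1/R + jωC
Y = (0.000122 + j2.55e-05) S
|Y| = 0.000125 S → |Z| = 1/|Y| = 8030 Ω, ∠Z = −∠Y = -11.8°
I = V/|Z| = 1.22 mA
P = VI cos φ = 9.8 × 0.00122 × cos(-11.8°) = 11.7 mW

11.7 mW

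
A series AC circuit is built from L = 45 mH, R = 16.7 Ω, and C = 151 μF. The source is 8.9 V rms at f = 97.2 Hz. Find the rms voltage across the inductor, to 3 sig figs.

10.4 V

ω = 2πf = 610.7 rad/s
X_L = ωL = 27.5 Ω
X_C = 1/(ωC) = 10.8 Ω
Net reactance X = X_L − X_C = 16.6 Ω
Z = 16.7 + j16.6 Ω
|Z| = √(16.7² + 16.6²) = 23.6 Ω
I = V/|Z| = 378 mA
V_L = I·|Z_L| = 0.378 × 27.5 = 10.4 V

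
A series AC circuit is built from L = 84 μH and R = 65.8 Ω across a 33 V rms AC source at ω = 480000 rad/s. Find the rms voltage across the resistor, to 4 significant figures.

X_L = ωL = 40.32 Ω
Z = 65.80 + j40.32 Ω
|Z| = √(65.80² + 40.32²) = 77.17 Ω
I = V/|Z| = 427.6 mA
V_R = I·|Z_R| = 0.4276 × 65.80 = 28.14 V

28.14 V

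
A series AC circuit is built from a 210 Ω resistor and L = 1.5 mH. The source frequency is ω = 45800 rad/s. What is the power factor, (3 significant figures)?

0.950

X_L = ωL = 68.7 Ω
Z = 210 + j68.7 Ω
|Z| = √(210² + 68.7²) = 221 Ω
∠Z = arctan(68.7/210) = 18.1°
cos φ = cos(18.1°) = 0.950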